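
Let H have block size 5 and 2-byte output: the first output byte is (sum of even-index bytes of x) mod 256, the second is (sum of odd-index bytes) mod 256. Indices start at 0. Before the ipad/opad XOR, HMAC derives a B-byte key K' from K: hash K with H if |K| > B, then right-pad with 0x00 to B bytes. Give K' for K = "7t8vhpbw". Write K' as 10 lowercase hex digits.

|K| = 8 > B = 5, so first hash the key.
H(K): even-index sum = 313 mod 256 = 57; odd-index sum = 465 mod 256 = 209 → 39 d1.
Zero-pad H(K) = 39 d1 to 5 bytes: K' = 39 d1 00 00 00.

39d1000000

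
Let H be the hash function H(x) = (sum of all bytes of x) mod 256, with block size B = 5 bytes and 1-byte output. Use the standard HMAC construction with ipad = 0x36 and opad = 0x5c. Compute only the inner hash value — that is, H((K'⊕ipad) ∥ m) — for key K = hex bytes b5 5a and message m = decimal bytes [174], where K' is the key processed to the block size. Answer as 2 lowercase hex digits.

Key hex bytes b5 5a is 2 bytes ≤ B = 5; zero-pad to 5 bytes: K' = b5 5a 00 00 00.
K' ⊕ ipad = 83 6c 36 36 36.
Inner input = 83 6c 36 36 36 ∥ ae.
Inner hash: sum = 131+108+54+54+54+174 = 575; mod 256 = 63 → 3f.

3f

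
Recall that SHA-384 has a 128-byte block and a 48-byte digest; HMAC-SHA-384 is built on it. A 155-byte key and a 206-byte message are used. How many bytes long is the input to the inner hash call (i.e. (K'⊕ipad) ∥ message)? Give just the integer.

334

Key is 155 > 128 bytes, so it is hashed to 48 bytes then zero-padded to 128: |K'| = 128.
Inner input = (K'⊕ipad) ∥ m → 128 + 206 = 334 bytes.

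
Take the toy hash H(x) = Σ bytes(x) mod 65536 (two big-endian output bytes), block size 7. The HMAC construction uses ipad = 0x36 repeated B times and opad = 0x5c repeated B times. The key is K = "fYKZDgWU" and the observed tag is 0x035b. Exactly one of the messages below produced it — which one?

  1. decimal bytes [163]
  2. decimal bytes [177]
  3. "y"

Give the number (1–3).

Key "fYKZDgWU" = 66 59 4b 5a 44 67 57 55 is 8 bytes > B = 7, so hash it first: H(key) = 02 bb, then zero-pad to 7 bytes: K' = 02 bb 00 00 00 00 00.
K' ⊕ ipad = 34 8d 36 36 36 36 36; K' ⊕ opad = 5e e7 5c 5c 5c 5c 5c.
m1: inner = H(34 8d 36 36 36 36 36 a3) = 02 72; tag = H(5e e7 5c 5c 5c 5c 5c 02 72) = 0385
m2: inner = H(34 8d 36 36 36 36 36 b1) = 02 80; tag = H(5e e7 5c 5c 5c 5c 5c 02 80) = 0393
m3: inner = H(34 8d 36 36 36 36 36 79) = 02 48; tag = H(5e e7 5c 5c 5c 5c 5c 02 48) = 035b ← matches

3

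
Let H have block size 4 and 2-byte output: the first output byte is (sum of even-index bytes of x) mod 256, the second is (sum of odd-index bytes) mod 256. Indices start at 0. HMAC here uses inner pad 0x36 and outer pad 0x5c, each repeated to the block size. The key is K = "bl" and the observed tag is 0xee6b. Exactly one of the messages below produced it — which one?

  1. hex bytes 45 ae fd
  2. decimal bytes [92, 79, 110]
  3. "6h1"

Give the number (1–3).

2

Key "bl" = 62 6c is 2 bytes ≤ B = 4; zero-pad to 4 bytes: K' = 62 6c 00 00.
K' ⊕ ipad = 54 5a 36 36; K' ⊕ opad = 3e 30 5c 5c.
m1: inner = H(54 5a 36 36 45 ae fd) = cc 3e; tag = H(3e 30 5c 5c cc 3e) = 66ca
m2: inner = H(54 5a 36 36 5c 4f 6e) = 54 df; tag = H(3e 30 5c 5c 54 df) = ee6b ← matches
m3: inner = H(54 5a 36 36 36 68 31) = f1 f8; tag = H(3e 30 5c 5c f1 f8) = 8b84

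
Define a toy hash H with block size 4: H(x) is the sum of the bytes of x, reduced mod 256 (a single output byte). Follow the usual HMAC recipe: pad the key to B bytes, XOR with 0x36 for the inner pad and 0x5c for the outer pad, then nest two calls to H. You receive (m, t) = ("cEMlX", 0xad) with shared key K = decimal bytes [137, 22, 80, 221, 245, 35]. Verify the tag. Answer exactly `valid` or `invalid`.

invalid

Key decimal bytes [137, 22, 80, 221, 245, 35] = 89 16 50 dd f5 23 is 6 bytes > B = 4, so hash it first: H(key) = e4, then zero-pad to 4 bytes: K' = e4 00 00 00.
K' ⊕ ipad = d2 36 36 36; K' ⊕ opad = b8 5c 5c 5c.
Inner hash: sum = 210+54+54+54+99+69+77+108+88 = 813; mod 256 = 45 → 2d.
Outer hash (recomputed tag): sum = 184+92+92+92+45 = 505; mod 256 = 249 → f9.
Recomputed tag = f9; claimed = ad → mismatch.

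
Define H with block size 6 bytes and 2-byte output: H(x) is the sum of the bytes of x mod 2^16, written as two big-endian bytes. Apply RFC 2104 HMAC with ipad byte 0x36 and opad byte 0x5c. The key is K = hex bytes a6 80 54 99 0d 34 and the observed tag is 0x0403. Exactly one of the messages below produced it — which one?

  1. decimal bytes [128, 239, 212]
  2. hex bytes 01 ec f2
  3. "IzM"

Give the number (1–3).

3

Key hex bytes a6 80 54 99 0d 34 is exactly B = 6 bytes: K' = a6 80 54 99 0d 34.
K' ⊕ ipad = 90 b6 62 af 3b 02; K' ⊕ opad = fa dc 08 c5 51 68.
m1: inner = H(90 b6 62 af 3b 02 80 ef d4) = 04 d7; tag = H(fa dc 08 c5 51 68 04 d7) = 0437
m2: inner = H(90 b6 62 af 3b 02 01 ec f2) = 04 73; tag = H(fa dc 08 c5 51 68 04 73) = 03d3
m3: inner = H(90 b6 62 af 3b 02 49 7a 4d) = 03 a4; tag = H(fa dc 08 c5 51 68 03 a4) = 0403 ← matches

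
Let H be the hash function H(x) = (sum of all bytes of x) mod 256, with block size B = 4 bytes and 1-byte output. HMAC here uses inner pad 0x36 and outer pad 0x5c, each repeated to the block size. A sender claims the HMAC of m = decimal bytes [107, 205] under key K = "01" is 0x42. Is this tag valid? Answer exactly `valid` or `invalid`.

valid

Key "01" = 30 31 is 2 bytes ≤ B = 4; zero-pad to 4 bytes: K' = 30 31 00 00.
K' ⊕ ipad = 06 07 36 36; K' ⊕ opad = 6c 6d 5c 5c.
Inner hash: sum = 6+7+54+54+107+205 = 433; mod 256 = 177 → b1.
Outer hash (recomputed tag): sum = 108+109+92+92+177 = 578; mod 256 = 66 → 42.
Recomputed tag = 42; claimed = 42 → match.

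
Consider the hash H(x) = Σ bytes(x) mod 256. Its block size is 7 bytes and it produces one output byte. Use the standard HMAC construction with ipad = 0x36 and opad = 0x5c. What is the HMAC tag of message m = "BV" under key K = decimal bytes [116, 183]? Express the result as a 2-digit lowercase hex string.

Key decimal bytes [116, 183] = 74 b7 is 2 bytes ≤ B = 7; zero-pad to 7 bytes: K' = 74 b7 00 00 00 00 00.
K' ⊕ ipad = 42 81 36 36 36 36 36.  K' ⊕ opad = 28 eb 5c 5c 5c 5c 5c.
Inner input = (K'⊕ipad) ∥ m = 42 81 36 36 36 36 36 ∥ 42 56.
Inner hash: sum = 66+129+54+54+54+54+54+66+86 = 617; mod 256 = 105 → 69.
Outer input = (K'⊕opad) ∥ inner = 28 eb 5c 5c 5c 5c 5c ∥ 69.
Outer hash (tag): sum = 40+235+92+92+92+92+92+105 = 840; mod 256 = 72 → 48.

48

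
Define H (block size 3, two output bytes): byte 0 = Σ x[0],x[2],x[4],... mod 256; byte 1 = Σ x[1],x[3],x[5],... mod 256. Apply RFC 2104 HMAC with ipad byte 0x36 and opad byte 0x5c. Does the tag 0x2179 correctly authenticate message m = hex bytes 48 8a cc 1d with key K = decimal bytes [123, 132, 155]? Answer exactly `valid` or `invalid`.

invalid

Key decimal bytes [123, 132, 155] = 7b 84 9b is exactly B = 3 bytes: K' = 7b 84 9b.
K' ⊕ ipad = 4d b2 ad; K' ⊕ opad = 27 d8 c7.
Inner hash: even-index sum = 417 mod 256 = 161; odd-index sum = 454 mod 256 = 198 → a1 c6.
Outer hash (recomputed tag): even-index sum = 436 mod 256 = 180; odd-index sum = 377 mod 256 = 121 → b4 79.
Recomputed tag = b479; claimed = 2179 → mismatch.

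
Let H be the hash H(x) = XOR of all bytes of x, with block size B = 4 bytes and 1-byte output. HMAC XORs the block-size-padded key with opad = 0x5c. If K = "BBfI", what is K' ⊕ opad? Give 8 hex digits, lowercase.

1e1e3a15

Key "BBfI" = 42 42 66 49 is exactly B = 4 bytes: K' = 42 42 66 49.
XOR each byte with 0x5c: 42⊕5c=1e, 42⊕5c=1e, 66⊕5c=3a, 49⊕5c=15.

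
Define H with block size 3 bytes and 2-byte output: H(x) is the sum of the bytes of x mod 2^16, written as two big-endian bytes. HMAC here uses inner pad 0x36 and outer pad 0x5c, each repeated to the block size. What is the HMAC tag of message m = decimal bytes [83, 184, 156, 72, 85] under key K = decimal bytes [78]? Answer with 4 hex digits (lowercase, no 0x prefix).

Key decimal bytes [78] = 4e is 1 byte ≤ B = 3; zero-pad to 3 bytes: K' = 4e 00 00.
K' ⊕ ipad = 78 36 36.  K' ⊕ opad = 12 5c 5c.
Inner input = (K'⊕ipad) ∥ m = 78 36 36 ∥ 53 b8 9c 48 55.
Inner hash: sum = 120+54+54+83+184+156+72+85 = 808 → 03 28.
Outer input = (K'⊕opad) ∥ inner = 12 5c 5c ∥ 03 28.
Outer hash (tag): sum = 18+92+92+3+40 = 245 → 00 f5.

00f5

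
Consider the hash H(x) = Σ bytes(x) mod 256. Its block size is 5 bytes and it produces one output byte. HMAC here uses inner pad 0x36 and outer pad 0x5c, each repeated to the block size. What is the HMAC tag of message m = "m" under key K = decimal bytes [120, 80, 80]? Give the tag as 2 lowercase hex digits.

e7

Key decimal bytes [120, 80, 80] = 78 50 50 is 3 bytes ≤ B = 5; zero-pad to 5 bytes: K' = 78 50 50 00 00.
K' ⊕ ipad = 4e 66 66 36 36.  K' ⊕ opad = 24 0c 0c 5c 5c.
Inner input = (K'⊕ipad) ∥ m = 4e 66 66 36 36 ∥ 6d.
Inner hash: sum = 78+102+102+54+54+109 = 499; mod 256 = 243 → f3.
Outer input = (K'⊕opad) ∥ inner = 24 0c 0c 5c 5c ∥ f3.
Outer hash (tag): sum = 36+12+12+92+92+243 = 487; mod 256 = 231 → e7.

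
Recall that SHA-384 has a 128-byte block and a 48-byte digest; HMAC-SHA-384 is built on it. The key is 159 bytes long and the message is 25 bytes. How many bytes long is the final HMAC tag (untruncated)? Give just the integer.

The tag is one SHA-384 digest: 48 bytes.

48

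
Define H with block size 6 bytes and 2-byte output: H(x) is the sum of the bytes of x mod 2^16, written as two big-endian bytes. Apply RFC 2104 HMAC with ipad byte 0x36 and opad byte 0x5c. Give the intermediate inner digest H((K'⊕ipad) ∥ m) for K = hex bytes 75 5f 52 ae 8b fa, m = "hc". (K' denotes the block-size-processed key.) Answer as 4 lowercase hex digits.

03fc

Key hex bytes 75 5f 52 ae 8b fa is exactly B = 6 bytes: K' = 75 5f 52 ae 8b fa.
K' ⊕ ipad = 43 69 64 98 bd cc.
Inner input = 43 69 64 98 bd cc ∥ 68 63.
Inner hash: sum = 67+105+100+152+189+204+104+99 = 1020 → 03 fc.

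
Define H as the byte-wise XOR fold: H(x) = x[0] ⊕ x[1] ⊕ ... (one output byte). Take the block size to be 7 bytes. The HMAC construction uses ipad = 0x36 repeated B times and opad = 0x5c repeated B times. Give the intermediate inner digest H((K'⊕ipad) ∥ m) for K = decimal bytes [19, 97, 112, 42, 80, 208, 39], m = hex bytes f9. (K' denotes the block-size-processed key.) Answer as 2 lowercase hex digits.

Key decimal bytes [19, 97, 112, 42, 80, 208, 39] = 13 61 70 2a 50 d0 27 is exactly B = 7 bytes: K' = 13 61 70 2a 50 d0 27.
K' ⊕ ipad = 25 57 46 1c 66 e6 11.
Inner input = 25 57 46 1c 66 e6 11 ∥ f9.
Inner hash: XOR 25⊕57⊕46⊕1c⊕66⊕e6⊕11⊕f9 = 40.

40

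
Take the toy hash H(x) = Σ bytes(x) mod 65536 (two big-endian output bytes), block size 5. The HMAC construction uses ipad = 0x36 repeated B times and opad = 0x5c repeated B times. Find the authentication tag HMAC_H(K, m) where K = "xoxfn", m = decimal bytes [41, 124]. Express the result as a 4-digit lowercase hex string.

012b

Key "xoxfn" = 78 6f 78 66 6e is exactly B = 5 bytes: K' = 78 6f 78 66 6e.
K' ⊕ ipad = 4e 59 4e 50 58.  K' ⊕ opad = 24 33 24 3a 32.
Inner input = (K'⊕ipad) ∥ m = 4e 59 4e 50 58 ∥ 29 7c.
Inner hash: sum = 78+89+78+80+88+41+124 = 578 → 02 42.
Outer input = (K'⊕opad) ∥ inner = 24 33 24 3a 32 ∥ 02 42.
Outer hash (tag): sum = 36+51+36+58+50+2+66 = 299 → 01 2b.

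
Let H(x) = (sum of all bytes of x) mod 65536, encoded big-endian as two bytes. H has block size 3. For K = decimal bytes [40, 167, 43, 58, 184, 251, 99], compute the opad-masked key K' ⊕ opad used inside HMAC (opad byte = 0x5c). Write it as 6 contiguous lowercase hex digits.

Key decimal bytes [40, 167, 43, 58, 184, 251, 99] = 28 a7 2b 3a b8 fb 63 is 7 bytes > B = 3, so hash it first: H(key) = 03 4a, then zero-pad to 3 bytes: K' = 03 4a 00.
XOR each byte with 0x5c: 03⊕5c=5f, 4a⊕5c=16, 00⊕5c=5c.

5f165c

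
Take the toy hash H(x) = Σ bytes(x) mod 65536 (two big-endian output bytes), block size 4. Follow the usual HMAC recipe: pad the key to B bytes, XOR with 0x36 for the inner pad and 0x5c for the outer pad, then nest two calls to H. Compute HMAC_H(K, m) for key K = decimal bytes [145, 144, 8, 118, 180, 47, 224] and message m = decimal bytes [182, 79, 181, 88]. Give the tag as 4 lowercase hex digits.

Key decimal bytes [145, 144, 8, 118, 180, 47, 224] = 91 90 08 76 b4 2f e0 is 7 bytes > B = 4, so hash it first: H(key) = 03 62, then zero-pad to 4 bytes: K' = 03 62 00 00.
K' ⊕ ipad = 35 54 36 36.  K' ⊕ opad = 5f 3e 5c 5c.
Inner input = (K'⊕ipad) ∥ m = 35 54 36 36 ∥ b6 4f b5 58.
Inner hash: sum = 53+84+54+54+182+79+181+88 = 775 → 03 07.
Outer input = (K'⊕opad) ∥ inner = 5f 3e 5c 5c ∥ 03 07.
Outer hash (tag): sum = 95+62+92+92+3+7 = 351 → 01 5f.

015f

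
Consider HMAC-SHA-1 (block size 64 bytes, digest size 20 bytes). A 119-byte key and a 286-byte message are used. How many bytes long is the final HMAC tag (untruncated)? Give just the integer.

The tag is one SHA-1 digest: 20 bytes.

20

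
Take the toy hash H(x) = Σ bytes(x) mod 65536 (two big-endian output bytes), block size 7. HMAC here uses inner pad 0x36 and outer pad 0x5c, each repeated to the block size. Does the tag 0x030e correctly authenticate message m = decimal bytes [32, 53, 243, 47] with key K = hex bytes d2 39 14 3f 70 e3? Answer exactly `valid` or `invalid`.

invalid

Key hex bytes d2 39 14 3f 70 e3 is 6 bytes ≤ B = 7; zero-pad to 7 bytes: K' = d2 39 14 3f 70 e3 00.
K' ⊕ ipad = e4 0f 22 09 46 d5 36; K' ⊕ opad = 8e 65 48 63 2c bf 5c.
Inner hash: sum = 228+15+34+9+70+213+54+32+53+243+47 = 998 → 03 e6.
Outer hash (recomputed tag): sum = 142+101+72+99+44+191+92+3+230 = 974 → 03 ce.
Recomputed tag = 03ce; claimed = 030e → mismatch.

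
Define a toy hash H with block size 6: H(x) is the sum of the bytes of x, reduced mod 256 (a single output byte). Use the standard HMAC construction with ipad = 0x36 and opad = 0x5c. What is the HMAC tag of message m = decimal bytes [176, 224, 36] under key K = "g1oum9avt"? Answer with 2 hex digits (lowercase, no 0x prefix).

1a

Key "g1oum9avt" = 67 31 6f 75 6d 39 61 76 74 is 9 bytes > B = 6, so hash it first: H(key) = 6d, then zero-pad to 6 bytes: K' = 6d 00 00 00 00 00.
K' ⊕ ipad = 5b 36 36 36 36 36.  K' ⊕ opad = 31 5c 5c 5c 5c 5c.
Inner input = (K'⊕ipad) ∥ m = 5b 36 36 36 36 36 ∥ b0 e0 24.
Inner hash: sum = 91+54+54+54+54+54+176+224+36 = 797; mod 256 = 29 → 1d.
Outer input = (K'⊕opad) ∥ inner = 31 5c 5c 5c 5c 5c ∥ 1d.
Outer hash (tag): sum = 49+92+92+92+92+92+29 = 538; mod 256 = 26 → 1a.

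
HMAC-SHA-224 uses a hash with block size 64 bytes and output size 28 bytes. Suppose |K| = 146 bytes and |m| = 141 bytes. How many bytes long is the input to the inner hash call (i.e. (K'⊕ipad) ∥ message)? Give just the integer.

205

Key is 146 > 64 bytes, so it is hashed to 28 bytes then zero-padded to 64: |K'| = 64.
Inner input = (K'⊕ipad) ∥ m → 64 + 141 = 205 bytes.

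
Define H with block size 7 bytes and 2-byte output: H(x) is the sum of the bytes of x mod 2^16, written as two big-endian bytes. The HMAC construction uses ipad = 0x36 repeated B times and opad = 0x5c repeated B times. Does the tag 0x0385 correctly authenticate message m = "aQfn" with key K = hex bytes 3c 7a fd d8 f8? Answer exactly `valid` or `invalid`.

invalid

Key hex bytes 3c 7a fd d8 f8 is 5 bytes ≤ B = 7; zero-pad to 7 bytes: K' = 3c 7a fd d8 f8 00 00.
K' ⊕ ipad = 0a 4c cb ee ce 36 36; K' ⊕ opad = 60 26 a1 84 a4 5c 5c.
Inner hash: sum = 10+76+203+238+206+54+54+97+81+102+110 = 1231 → 04 cf.
Outer hash (recomputed tag): sum = 96+38+161+132+164+92+92+4+207 = 986 → 03 da.
Recomputed tag = 03da; claimed = 0385 → mismatch.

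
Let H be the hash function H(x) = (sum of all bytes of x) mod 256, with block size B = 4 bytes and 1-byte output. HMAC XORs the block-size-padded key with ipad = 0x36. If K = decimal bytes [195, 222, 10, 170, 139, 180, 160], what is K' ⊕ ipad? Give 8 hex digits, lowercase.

02363636

Key decimal bytes [195, 222, 10, 170, 139, 180, 160] = c3 de 0a aa 8b b4 a0 is 7 bytes > B = 4, so hash it first: H(key) = 34, then zero-pad to 4 bytes: K' = 34 00 00 00.
XOR each byte with 0x36: 34⊕36=02, 00⊕36=36, 00⊕36=36, 00⊕36=36.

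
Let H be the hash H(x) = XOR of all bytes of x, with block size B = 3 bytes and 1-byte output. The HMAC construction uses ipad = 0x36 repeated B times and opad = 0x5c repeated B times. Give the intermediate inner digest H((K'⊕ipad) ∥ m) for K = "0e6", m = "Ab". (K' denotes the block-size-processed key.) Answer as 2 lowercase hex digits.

Key "0e6" = 30 65 36 is exactly B = 3 bytes: K' = 30 65 36.
K' ⊕ ipad = 06 53 00.
Inner input = 06 53 00 ∥ 41 62.
Inner hash: XOR 06⊕53⊕00⊕41⊕62 = 76.

76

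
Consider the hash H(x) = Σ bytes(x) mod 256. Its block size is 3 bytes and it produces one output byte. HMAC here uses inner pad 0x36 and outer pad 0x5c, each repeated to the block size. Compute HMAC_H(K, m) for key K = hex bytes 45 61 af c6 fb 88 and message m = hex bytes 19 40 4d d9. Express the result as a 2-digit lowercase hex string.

0d

Key hex bytes 45 61 af c6 fb 88 is 6 bytes > B = 3, so hash it first: H(key) = 9e, then zero-pad to 3 bytes: K' = 9e 00 00.
K' ⊕ ipad = a8 36 36.  K' ⊕ opad = c2 5c 5c.
Inner input = (K'⊕ipad) ∥ m = a8 36 36 ∥ 19 40 4d d9.
Inner hash: sum = 168+54+54+25+64+77+217 = 659; mod 256 = 147 → 93.
Outer input = (K'⊕opad) ∥ inner = c2 5c 5c ∥ 93.
Outer hash (tag): sum = 194+92+92+147 = 525; mod 256 = 13 → 0d.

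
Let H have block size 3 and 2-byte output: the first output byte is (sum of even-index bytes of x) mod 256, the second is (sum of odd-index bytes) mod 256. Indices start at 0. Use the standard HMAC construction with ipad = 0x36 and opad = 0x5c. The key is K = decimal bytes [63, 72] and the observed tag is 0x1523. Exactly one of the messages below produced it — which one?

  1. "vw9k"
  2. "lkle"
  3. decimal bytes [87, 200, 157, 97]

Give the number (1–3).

Key decimal bytes [63, 72] = 3f 48 is 2 bytes ≤ B = 3; zero-pad to 3 bytes: K' = 3f 48 00.
K' ⊕ ipad = 09 7e 36; K' ⊕ opad = 63 14 5c.
m1: inner = H(09 7e 36 76 77 39 6b) = 21 2d; tag = H(63 14 5c 21 2d) = ec35
m2: inner = H(09 7e 36 6c 6b 6c 65) = 0f 56; tag = H(63 14 5c 0f 56) = 1523 ← matches
m3: inner = H(09 7e 36 57 c8 9d 61) = 68 72; tag = H(63 14 5c 68 72) = 317c

2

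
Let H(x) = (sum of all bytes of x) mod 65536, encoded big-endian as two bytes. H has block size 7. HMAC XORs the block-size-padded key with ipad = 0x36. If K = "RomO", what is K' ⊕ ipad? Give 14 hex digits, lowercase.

64595b79363636

Key "RomO" = 52 6f 6d 4f is 4 bytes ≤ B = 7; zero-pad to 7 bytes: K' = 52 6f 6d 4f 00 00 00.
XOR each byte with 0x36: 52⊕36=64, 6f⊕36=59, 6d⊕36=5b, 4f⊕36=79, 00⊕36=36, 00⊕36=36, 00⊕36=36.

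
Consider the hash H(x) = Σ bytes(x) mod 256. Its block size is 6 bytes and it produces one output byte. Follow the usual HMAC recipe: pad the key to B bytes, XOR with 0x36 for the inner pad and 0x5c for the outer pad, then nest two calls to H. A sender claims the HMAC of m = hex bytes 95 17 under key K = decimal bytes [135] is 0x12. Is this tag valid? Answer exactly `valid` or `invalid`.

Key decimal bytes [135] = 87 is 1 byte ≤ B = 6; zero-pad to 6 bytes: K' = 87 00 00 00 00 00.
K' ⊕ ipad = b1 36 36 36 36 36; K' ⊕ opad = db 5c 5c 5c 5c 5c.
Inner hash: sum = 177+54+54+54+54+54+149+23 = 619; mod 256 = 107 → 6b.
Outer hash (recomputed tag): sum = 219+92+92+92+92+92+107 = 786; mod 256 = 18 → 12.
Recomputed tag = 12; claimed = 12 → match.

valid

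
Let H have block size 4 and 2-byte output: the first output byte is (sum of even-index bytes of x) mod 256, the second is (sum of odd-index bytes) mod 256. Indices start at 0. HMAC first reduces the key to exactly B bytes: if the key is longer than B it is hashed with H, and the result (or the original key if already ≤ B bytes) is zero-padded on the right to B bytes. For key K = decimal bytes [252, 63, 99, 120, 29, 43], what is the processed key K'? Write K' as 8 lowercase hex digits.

|K| = 6 > B = 4, so first hash the key.
H(K): even-index sum = 380 mod 256 = 124; odd-index sum = 226 mod 256 = 226 → 7c e2.
Zero-pad H(K) = 7c e2 to 4 bytes: K' = 7c e2 00 00.

7ce20000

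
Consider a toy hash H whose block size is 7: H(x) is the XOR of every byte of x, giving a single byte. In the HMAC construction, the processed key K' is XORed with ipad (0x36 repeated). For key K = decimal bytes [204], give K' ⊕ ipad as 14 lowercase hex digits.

Key decimal bytes [204] = cc is 1 byte ≤ B = 7; zero-pad to 7 bytes: K' = cc 00 00 00 00 00 00.
XOR each byte with 0x36: cc⊕36=fa, 00⊕36=36, 00⊕36=36, 00⊕36=36, 00⊕36=36, 00⊕36=36, 00⊕36=36.

fa363636363636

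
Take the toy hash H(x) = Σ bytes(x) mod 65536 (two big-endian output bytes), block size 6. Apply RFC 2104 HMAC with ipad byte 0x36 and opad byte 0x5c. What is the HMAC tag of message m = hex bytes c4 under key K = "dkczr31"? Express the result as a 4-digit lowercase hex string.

0332

Key "dkczr31" = 64 6b 63 7a 72 33 31 is 7 bytes > B = 6, so hash it first: H(key) = 02 82, then zero-pad to 6 bytes: K' = 02 82 00 00 00 00.
K' ⊕ ipad = 34 b4 36 36 36 36.  K' ⊕ opad = 5e de 5c 5c 5c 5c.
Inner input = (K'⊕ipad) ∥ m = 34 b4 36 36 36 36 ∥ c4.
Inner hash: sum = 52+180+54+54+54+54+196 = 644 → 02 84.
Outer input = (K'⊕opad) ∥ inner = 5e de 5c 5c 5c 5c ∥ 02 84.
Outer hash (tag): sum = 94+222+92+92+92+92+2+132 = 818 → 03 32.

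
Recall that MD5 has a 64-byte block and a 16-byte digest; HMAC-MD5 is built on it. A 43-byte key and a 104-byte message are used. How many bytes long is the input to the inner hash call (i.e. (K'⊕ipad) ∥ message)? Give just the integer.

Key is 43 ≤ 64 bytes, zero-padded: |K'| = 64.
Inner input = (K'⊕ipad) ∥ m → 64 + 104 = 168 bytes.

168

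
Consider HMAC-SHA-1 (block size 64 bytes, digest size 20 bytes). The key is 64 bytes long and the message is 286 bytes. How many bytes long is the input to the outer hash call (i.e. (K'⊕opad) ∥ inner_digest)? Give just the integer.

Key is 64 ≤ 64 bytes, zero-padded: |K'| = 64.
Outer input = (K'⊕opad) ∥ H(inner) → 64 + 20 = 84 bytes.

84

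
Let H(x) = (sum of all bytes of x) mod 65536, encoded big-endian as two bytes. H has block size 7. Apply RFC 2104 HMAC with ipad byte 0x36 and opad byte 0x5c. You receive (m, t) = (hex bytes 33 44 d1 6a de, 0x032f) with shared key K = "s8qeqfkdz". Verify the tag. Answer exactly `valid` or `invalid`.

Key "s8qeqfkdz" = 73 38 71 65 71 66 6b 64 7a is 9 bytes > B = 7, so hash it first: H(key) = 03 a1, then zero-pad to 7 bytes: K' = 03 a1 00 00 00 00 00.
K' ⊕ ipad = 35 97 36 36 36 36 36; K' ⊕ opad = 5f fd 5c 5c 5c 5c 5c.
Inner hash: sum = 53+151+54+54+54+54+54+51+68+209+106+222 = 1130 → 04 6a.
Outer hash (recomputed tag): sum = 95+253+92+92+92+92+92+4+106 = 918 → 03 96.
Recomputed tag = 0396; claimed = 032f → mismatch.

invalid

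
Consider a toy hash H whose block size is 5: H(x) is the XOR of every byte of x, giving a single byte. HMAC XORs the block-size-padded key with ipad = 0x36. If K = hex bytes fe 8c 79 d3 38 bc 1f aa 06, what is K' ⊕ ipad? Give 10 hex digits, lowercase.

Key hex bytes fe 8c 79 d3 38 bc 1f aa 06 is 9 bytes > B = 5, so hash it first: H(key) = ef, then zero-pad to 5 bytes: K' = ef 00 00 00 00.
XOR each byte with 0x36: ef⊕36=d9, 00⊕36=36, 00⊕36=36, 00⊕36=36, 00⊕36=36.

d936363636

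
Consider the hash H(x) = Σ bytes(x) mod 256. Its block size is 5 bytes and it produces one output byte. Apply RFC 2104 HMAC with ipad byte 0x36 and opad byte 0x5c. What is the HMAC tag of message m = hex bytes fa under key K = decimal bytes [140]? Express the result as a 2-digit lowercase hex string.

cc

Key decimal bytes [140] = 8c is 1 byte ≤ B = 5; zero-pad to 5 bytes: K' = 8c 00 00 00 00.
K' ⊕ ipad = ba 36 36 36 36.  K' ⊕ opad = d0 5c 5c 5c 5c.
Inner input = (K'⊕ipad) ∥ m = ba 36 36 36 36 ∥ fa.
Inner hash: sum = 186+54+54+54+54+250 = 652; mod 256 = 140 → 8c.
Outer input = (K'⊕opad) ∥ inner = d0 5c 5c 5c 5c ∥ 8c.
Outer hash (tag): sum = 208+92+92+92+92+140 = 716; mod 256 = 204 → cc.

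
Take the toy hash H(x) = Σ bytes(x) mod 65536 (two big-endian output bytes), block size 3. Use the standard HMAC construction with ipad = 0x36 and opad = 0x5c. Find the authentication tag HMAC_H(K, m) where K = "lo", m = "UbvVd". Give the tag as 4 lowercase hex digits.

0191

Key "lo" = 6c 6f is 2 bytes ≤ B = 3; zero-pad to 3 bytes: K' = 6c 6f 00.
K' ⊕ ipad = 5a 59 36.  K' ⊕ opad = 30 33 5c.
Inner input = (K'⊕ipad) ∥ m = 5a 59 36 ∥ 55 62 76 56 64.
Inner hash: sum = 90+89+54+85+98+118+86+100 = 720 → 02 d0.
Outer input = (K'⊕opad) ∥ inner = 30 33 5c ∥ 02 d0.
Outer hash (tag): sum = 48+51+92+2+208 = 401 → 01 91.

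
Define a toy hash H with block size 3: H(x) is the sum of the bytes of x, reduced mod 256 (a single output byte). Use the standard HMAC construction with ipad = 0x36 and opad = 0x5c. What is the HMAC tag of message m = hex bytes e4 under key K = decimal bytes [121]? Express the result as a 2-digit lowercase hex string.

Key decimal bytes [121] = 79 is 1 byte ≤ B = 3; zero-pad to 3 bytes: K' = 79 00 00.
K' ⊕ ipad = 4f 36 36.  K' ⊕ opad = 25 5c 5c.
Inner input = (K'⊕ipad) ∥ m = 4f 36 36 ∥ e4.
Inner hash: sum = 79+54+54+228 = 415; mod 256 = 159 → 9f.
Outer input = (K'⊕opad) ∥ inner = 25 5c 5c ∥ 9f.
Outer hash (tag): sum = 37+92+92+159 = 380; mod 256 = 124 → 7c.

7c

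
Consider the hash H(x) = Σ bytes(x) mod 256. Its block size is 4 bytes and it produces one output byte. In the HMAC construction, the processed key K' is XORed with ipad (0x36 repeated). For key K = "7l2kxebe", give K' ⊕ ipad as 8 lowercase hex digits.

d2363636

Key "7l2kxebe" = 37 6c 32 6b 78 65 62 65 is 8 bytes > B = 4, so hash it first: H(key) = e4, then zero-pad to 4 bytes: K' = e4 00 00 00.
XOR each byte with 0x36: e4⊕36=d2, 00⊕36=36, 00⊕36=36, 00⊕36=36.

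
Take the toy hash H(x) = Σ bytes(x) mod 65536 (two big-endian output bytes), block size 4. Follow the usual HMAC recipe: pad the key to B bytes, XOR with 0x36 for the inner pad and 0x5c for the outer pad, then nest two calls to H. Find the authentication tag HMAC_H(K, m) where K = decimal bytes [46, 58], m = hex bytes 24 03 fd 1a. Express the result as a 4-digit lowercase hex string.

025f

Key decimal bytes [46, 58] = 2e 3a is 2 bytes ≤ B = 4; zero-pad to 4 bytes: K' = 2e 3a 00 00.
K' ⊕ ipad = 18 0c 36 36.  K' ⊕ opad = 72 66 5c 5c.
Inner input = (K'⊕ipad) ∥ m = 18 0c 36 36 ∥ 24 03 fd 1a.
Inner hash: sum = 24+12+54+54+36+3+253+26 = 462 → 01 ce.
Outer input = (K'⊕opad) ∥ inner = 72 66 5c 5c ∥ 01 ce.
Outer hash (tag): sum = 114+102+92+92+1+206 = 607 → 02 5f.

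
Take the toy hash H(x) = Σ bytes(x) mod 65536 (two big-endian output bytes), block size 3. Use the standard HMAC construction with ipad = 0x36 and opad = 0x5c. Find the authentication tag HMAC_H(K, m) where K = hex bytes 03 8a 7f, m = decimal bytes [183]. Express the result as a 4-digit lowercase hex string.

024a

Key hex bytes 03 8a 7f is exactly B = 3 bytes: K' = 03 8a 7f.
K' ⊕ ipad = 35 bc 49.  K' ⊕ opad = 5f d6 23.
Inner input = (K'⊕ipad) ∥ m = 35 bc 49 ∥ b7.
Inner hash: sum = 53+188+73+183 = 497 → 01 f1.
Outer input = (K'⊕opad) ∥ inner = 5f d6 23 ∥ 01 f1.
Outer hash (tag): sum = 95+214+35+1+241 = 586 → 02 4a.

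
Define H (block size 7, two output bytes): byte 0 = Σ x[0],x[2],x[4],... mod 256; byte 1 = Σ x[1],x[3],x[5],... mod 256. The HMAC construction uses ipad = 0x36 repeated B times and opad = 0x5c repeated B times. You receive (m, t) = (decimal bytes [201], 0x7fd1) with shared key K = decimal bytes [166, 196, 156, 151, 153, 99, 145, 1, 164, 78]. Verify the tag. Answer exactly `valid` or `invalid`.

invalid

Key decimal bytes [166, 196, 156, 151, 153, 99, 145, 1, 164, 78] = a6 c4 9c 97 99 63 91 01 a4 4e is 10 bytes > B = 7, so hash it first: H(key) = 10 0d, then zero-pad to 7 bytes: K' = 10 0d 00 00 00 00 00.
K' ⊕ ipad = 26 3b 36 36 36 36 36; K' ⊕ opad = 4c 51 5c 5c 5c 5c 5c.
Inner hash: even-index sum = 200 mod 256 = 200; odd-index sum = 368 mod 256 = 112 → c8 70.
Outer hash (recomputed tag): even-index sum = 464 mod 256 = 208; odd-index sum = 465 mod 256 = 209 → d0 d1.
Recomputed tag = d0d1; claimed = 7fd1 → mismatch.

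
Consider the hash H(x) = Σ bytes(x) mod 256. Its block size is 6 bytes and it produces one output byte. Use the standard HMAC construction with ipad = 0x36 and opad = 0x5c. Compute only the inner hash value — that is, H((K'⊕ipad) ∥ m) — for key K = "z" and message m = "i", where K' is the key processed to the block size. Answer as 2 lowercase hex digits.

c3

Key "z" = 7a is 1 byte ≤ B = 6; zero-pad to 6 bytes: K' = 7a 00 00 00 00 00.
K' ⊕ ipad = 4c 36 36 36 36 36.
Inner input = 4c 36 36 36 36 36 ∥ 69.
Inner hash: sum = 76+54+54+54+54+54+105 = 451; mod 256 = 195 → c3.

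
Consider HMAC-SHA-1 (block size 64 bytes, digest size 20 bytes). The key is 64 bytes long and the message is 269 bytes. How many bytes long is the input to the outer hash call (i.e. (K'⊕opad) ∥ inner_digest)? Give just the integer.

Key is 64 ≤ 64 bytes, zero-padded: |K'| = 64.
Outer input = (K'⊕opad) ∥ H(inner) → 64 + 20 = 84 bytes.

84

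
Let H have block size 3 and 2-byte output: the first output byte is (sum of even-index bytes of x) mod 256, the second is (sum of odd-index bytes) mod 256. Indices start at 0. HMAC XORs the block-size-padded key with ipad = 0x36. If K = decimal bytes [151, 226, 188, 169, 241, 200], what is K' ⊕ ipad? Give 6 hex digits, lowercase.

726536

Key decimal bytes [151, 226, 188, 169, 241, 200] = 97 e2 bc a9 f1 c8 is 6 bytes > B = 3, so hash it first: H(key) = 44 53, then zero-pad to 3 bytes: K' = 44 53 00.
XOR each byte with 0x36: 44⊕36=72, 53⊕36=65, 00⊕36=36.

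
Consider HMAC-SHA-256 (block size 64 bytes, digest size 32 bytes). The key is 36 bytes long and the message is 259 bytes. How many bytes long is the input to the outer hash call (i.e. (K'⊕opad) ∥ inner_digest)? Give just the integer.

96

Key is 36 ≤ 64 bytes, zero-padded: |K'| = 64.
Outer input = (K'⊕opad) ∥ H(inner) → 64 + 32 = 96 bytes.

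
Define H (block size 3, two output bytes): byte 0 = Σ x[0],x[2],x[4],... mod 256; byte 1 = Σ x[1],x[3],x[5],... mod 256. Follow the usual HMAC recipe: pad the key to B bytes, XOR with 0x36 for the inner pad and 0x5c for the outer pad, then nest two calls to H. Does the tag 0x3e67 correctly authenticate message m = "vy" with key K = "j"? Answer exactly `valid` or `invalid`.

valid

Key "j" = 6a is 1 byte ≤ B = 3; zero-pad to 3 bytes: K' = 6a 00 00.
K' ⊕ ipad = 5c 36 36; K' ⊕ opad = 36 5c 5c.
Inner hash: even-index sum = 267 mod 256 = 11; odd-index sum = 172 mod 256 = 172 → 0b ac.
Outer hash (recomputed tag): even-index sum = 318 mod 256 = 62; odd-index sum = 103 mod 256 = 103 → 3e 67.
Recomputed tag = 3e67; claimed = 3e67 → match.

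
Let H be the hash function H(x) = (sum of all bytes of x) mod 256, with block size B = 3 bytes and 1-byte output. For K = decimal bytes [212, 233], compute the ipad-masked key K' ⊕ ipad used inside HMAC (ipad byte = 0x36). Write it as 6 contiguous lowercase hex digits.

e2df36

Key decimal bytes [212, 233] = d4 e9 is 2 bytes ≤ B = 3; zero-pad to 3 bytes: K' = d4 e9 00.
XOR each byte with 0x36: d4⊕36=e2, e9⊕36=df, 00⊕36=36.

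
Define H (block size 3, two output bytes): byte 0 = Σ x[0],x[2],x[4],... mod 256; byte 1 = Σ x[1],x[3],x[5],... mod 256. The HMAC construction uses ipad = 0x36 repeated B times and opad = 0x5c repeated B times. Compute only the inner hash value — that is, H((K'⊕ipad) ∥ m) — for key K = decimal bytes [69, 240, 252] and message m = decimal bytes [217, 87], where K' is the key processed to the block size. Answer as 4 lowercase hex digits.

Key decimal bytes [69, 240, 252] = 45 f0 fc is exactly B = 3 bytes: K' = 45 f0 fc.
K' ⊕ ipad = 73 c6 ca.
Inner input = 73 c6 ca ∥ d9 57.
Inner hash: even-index sum = 404 mod 256 = 148; odd-index sum = 415 mod 256 = 159 → 94 9f.

949f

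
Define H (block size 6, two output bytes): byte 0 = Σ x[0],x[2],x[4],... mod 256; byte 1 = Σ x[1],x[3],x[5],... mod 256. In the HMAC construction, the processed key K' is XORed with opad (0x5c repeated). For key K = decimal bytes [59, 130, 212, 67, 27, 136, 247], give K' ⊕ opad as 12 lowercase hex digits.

Key decimal bytes [59, 130, 212, 67, 27, 136, 247] = 3b 82 d4 43 1b 88 f7 is 7 bytes > B = 6, so hash it first: H(key) = 21 4d, then zero-pad to 6 bytes: K' = 21 4d 00 00 00 00.
XOR each byte with 0x5c: 21⊕5c=7d, 4d⊕5c=11, 00⊕5c=5c, 00⊕5c=5c, 00⊕5c=5c, 00⊕5c=5c.

7d115c5c5c5c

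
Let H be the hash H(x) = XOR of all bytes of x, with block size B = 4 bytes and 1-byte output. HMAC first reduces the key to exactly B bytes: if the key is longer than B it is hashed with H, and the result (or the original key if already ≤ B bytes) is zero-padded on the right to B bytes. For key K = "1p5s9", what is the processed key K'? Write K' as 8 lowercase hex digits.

|K| = 5 > B = 4, so first hash the key.
H(K): XOR 31⊕70⊕35⊕73⊕39 = 3e.
Zero-pad H(K) = 3e to 4 bytes: K' = 3e 00 00 00.

3e000000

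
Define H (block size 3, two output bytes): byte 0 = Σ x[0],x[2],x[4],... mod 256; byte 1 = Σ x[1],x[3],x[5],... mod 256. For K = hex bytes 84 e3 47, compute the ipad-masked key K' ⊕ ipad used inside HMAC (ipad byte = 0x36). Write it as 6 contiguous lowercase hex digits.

b2d571

Key hex bytes 84 e3 47 is exactly B = 3 bytes: K' = 84 e3 47.
XOR each byte with 0x36: 84⊕36=b2, e3⊕36=d5, 47⊕36=71.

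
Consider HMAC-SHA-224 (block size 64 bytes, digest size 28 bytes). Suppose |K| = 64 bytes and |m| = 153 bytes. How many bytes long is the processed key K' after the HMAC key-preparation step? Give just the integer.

Key is 64 ≤ 64 bytes, zero-padded: |K'| = 64.

64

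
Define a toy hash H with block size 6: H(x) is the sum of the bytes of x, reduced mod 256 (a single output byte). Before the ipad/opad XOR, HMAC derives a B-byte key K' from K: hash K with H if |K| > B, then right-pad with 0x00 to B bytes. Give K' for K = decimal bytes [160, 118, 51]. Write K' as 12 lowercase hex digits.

a07633000000

Key decimal bytes [160, 118, 51] = a0 76 33 is 3 bytes ≤ B = 6; zero-pad to 6 bytes: K' = a0 76 33 00 00 00.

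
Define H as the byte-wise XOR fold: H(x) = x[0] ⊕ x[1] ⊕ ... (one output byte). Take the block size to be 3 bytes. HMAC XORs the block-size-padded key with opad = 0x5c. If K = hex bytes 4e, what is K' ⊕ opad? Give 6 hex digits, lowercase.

125c5c

Key hex bytes 4e is 1 byte ≤ B = 3; zero-pad to 3 bytes: K' = 4e 00 00.
XOR each byte with 0x5c: 4e⊕5c=12, 00⊕5c=5c, 00⊕5c=5c.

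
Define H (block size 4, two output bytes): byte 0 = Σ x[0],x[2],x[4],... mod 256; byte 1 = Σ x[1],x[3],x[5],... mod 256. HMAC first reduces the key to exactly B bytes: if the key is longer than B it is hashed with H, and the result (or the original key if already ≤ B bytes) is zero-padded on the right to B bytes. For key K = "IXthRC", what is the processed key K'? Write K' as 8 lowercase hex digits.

|K| = 6 > B = 4, so first hash the key.
H(K): even-index sum = 271 mod 256 = 15; odd-index sum = 259 mod 256 = 3 → 0f 03.
Zero-pad H(K) = 0f 03 to 4 bytes: K' = 0f 03 00 00.

0f030000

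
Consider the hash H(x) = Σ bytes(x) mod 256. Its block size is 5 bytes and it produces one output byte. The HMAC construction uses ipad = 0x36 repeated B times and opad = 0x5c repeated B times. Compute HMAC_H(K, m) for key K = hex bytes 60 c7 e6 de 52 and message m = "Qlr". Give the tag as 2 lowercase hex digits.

Key hex bytes 60 c7 e6 de 52 is exactly B = 5 bytes: K' = 60 c7 e6 de 52.
K' ⊕ ipad = 56 f1 d0 e8 64.  K' ⊕ opad = 3c 9b ba 82 0e.
Inner input = (K'⊕ipad) ∥ m = 56 f1 d0 e8 64 ∥ 51 6c 72.
Inner hash: sum = 86+241+208+232+100+81+108+114 = 1170; mod 256 = 146 → 92.
Outer input = (K'⊕opad) ∥ inner = 3c 9b ba 82 0e ∥ 92.
Outer hash (tag): sum = 60+155+186+130+14+146 = 691; mod 256 = 179 → b3.

b3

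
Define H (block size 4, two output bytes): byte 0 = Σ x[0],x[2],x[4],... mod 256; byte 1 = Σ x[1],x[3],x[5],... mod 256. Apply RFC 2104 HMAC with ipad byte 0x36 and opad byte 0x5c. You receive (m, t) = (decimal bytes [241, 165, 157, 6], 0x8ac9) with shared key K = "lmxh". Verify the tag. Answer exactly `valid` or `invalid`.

valid

Key "lmxh" = 6c 6d 78 68 is exactly B = 4 bytes: K' = 6c 6d 78 68.
K' ⊕ ipad = 5a 5b 4e 5e; K' ⊕ opad = 30 31 24 34.
Inner hash: even-index sum = 566 mod 256 = 54; odd-index sum = 356 mod 256 = 100 → 36 64.
Outer hash (recomputed tag): even-index sum = 138 mod 256 = 138; odd-index sum = 201 mod 256 = 201 → 8a c9.
Recomputed tag = 8ac9; claimed = 8ac9 → match.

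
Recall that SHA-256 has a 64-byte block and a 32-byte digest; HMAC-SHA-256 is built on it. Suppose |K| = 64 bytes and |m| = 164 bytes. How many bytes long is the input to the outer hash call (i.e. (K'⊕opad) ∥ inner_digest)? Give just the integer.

Key is 64 ≤ 64 bytes, zero-padded: |K'| = 64.
Outer input = (K'⊕opad) ∥ H(inner) → 64 + 32 = 96 bytes.

96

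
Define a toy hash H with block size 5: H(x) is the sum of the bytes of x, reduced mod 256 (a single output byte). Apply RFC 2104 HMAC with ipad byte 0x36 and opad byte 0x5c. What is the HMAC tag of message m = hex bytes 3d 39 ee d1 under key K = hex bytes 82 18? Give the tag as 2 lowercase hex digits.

Key hex bytes 82 18 is 2 bytes ≤ B = 5; zero-pad to 5 bytes: K' = 82 18 00 00 00.
K' ⊕ ipad = b4 2e 36 36 36.  K' ⊕ opad = de 44 5c 5c 5c.
Inner input = (K'⊕ipad) ∥ m = b4 2e 36 36 36 ∥ 3d 39 ee d1.
Inner hash: sum = 180+46+54+54+54+61+57+238+209 = 953; mod 256 = 185 → b9.
Outer input = (K'⊕opad) ∥ inner = de 44 5c 5c 5c ∥ b9.
Outer hash (tag): sum = 222+68+92+92+92+185 = 751; mod 256 = 239 → ef.

ef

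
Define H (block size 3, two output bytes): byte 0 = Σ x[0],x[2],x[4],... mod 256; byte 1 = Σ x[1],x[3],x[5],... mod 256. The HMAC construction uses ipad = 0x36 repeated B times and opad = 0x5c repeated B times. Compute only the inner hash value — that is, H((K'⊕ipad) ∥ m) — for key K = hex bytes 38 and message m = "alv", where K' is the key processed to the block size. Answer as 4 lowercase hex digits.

b00d

Key hex bytes 38 is 1 byte ≤ B = 3; zero-pad to 3 bytes: K' = 38 00 00.
K' ⊕ ipad = 0e 36 36.
Inner input = 0e 36 36 ∥ 61 6c 76.
Inner hash: even-index sum = 176 mod 256 = 176; odd-index sum = 269 mod 256 = 13 → b0 0d.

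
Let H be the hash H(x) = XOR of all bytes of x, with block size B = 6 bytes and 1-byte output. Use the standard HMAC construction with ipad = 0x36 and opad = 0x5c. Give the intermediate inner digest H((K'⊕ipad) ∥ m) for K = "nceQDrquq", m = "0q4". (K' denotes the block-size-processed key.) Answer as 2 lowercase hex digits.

Key "nceQDrquq" = 6e 63 65 51 44 72 71 75 71 is 9 bytes > B = 6, so hash it first: H(key) = 7a, then zero-pad to 6 bytes: K' = 7a 00 00 00 00 00.
K' ⊕ ipad = 4c 36 36 36 36 36.
Inner input = 4c 36 36 36 36 36 ∥ 30 71 34.
Inner hash: XOR 4c⊕36⊕36⊕36⊕36⊕36⊕30⊕71⊕34 = 0f.

0f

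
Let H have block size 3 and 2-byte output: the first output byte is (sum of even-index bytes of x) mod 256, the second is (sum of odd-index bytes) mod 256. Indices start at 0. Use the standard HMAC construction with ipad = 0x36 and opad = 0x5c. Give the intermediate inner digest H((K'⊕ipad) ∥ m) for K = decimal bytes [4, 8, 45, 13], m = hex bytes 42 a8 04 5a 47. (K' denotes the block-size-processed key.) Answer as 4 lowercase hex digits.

3fb0

Key decimal bytes [4, 8, 45, 13] = 04 08 2d 0d is 4 bytes > B = 3, so hash it first: H(key) = 31 15, then zero-pad to 3 bytes: K' = 31 15 00.
K' ⊕ ipad = 07 23 36.
Inner input = 07 23 36 ∥ 42 a8 04 5a 47.
Inner hash: even-index sum = 319 mod 256 = 63; odd-index sum = 176 mod 256 = 176 → 3f b0.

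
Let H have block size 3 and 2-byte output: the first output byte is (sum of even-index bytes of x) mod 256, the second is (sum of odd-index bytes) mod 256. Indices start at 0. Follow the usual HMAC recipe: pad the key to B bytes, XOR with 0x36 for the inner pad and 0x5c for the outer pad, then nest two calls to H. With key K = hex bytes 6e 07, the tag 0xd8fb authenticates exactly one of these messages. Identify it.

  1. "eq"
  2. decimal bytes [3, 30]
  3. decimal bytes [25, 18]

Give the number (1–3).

3

Key hex bytes 6e 07 is 2 bytes ≤ B = 3; zero-pad to 3 bytes: K' = 6e 07 00.
K' ⊕ ipad = 58 31 36; K' ⊕ opad = 32 5b 5c.
m1: inner = H(58 31 36 65 71) = ff 96; tag = H(32 5b 5c ff 96) = 245a
m2: inner = H(58 31 36 03 1e) = ac 34; tag = H(32 5b 5c ac 34) = c207
m3: inner = H(58 31 36 19 12) = a0 4a; tag = H(32 5b 5c a0 4a) = d8fb ← matches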